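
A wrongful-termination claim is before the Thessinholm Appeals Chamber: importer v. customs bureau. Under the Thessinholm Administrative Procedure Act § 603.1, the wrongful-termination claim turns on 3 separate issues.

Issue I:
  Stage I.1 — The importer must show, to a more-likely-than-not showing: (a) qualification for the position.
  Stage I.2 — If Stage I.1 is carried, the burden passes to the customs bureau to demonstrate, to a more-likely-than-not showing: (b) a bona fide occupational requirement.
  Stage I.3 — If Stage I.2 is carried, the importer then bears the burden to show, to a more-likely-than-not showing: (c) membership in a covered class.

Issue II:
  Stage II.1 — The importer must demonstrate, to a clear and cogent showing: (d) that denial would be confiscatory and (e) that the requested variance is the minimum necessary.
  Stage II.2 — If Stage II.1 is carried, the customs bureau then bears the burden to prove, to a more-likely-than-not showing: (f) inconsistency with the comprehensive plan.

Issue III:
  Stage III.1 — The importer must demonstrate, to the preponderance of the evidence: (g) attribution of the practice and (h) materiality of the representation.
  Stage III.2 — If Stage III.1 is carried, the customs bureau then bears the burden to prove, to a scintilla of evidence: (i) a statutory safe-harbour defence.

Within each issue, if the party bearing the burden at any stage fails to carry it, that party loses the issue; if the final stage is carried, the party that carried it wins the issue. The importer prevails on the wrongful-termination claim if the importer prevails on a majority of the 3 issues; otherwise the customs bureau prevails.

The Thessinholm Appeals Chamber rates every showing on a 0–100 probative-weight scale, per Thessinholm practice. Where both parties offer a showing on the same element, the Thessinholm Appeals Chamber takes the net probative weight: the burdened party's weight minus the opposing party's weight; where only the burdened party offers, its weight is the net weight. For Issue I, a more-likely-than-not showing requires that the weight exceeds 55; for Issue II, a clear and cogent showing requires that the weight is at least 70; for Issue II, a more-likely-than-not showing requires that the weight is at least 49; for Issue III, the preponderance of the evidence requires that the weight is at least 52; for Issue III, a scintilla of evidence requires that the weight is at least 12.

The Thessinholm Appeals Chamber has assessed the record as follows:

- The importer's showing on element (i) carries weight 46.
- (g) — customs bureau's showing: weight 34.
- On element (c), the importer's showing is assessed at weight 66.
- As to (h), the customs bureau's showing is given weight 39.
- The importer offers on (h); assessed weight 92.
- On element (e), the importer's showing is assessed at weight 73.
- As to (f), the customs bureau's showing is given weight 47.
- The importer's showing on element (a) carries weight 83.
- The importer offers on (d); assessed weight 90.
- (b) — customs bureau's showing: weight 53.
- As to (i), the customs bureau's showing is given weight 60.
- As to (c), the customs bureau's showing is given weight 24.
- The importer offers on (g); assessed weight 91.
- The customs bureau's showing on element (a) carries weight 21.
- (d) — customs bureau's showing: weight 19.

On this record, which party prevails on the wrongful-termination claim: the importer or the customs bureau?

importer

— Issue I —
At Stage I.1 the importer must meet a more-likely-than-not showing (weight exceeds 55): on (a) the weight is 83 less the opposing 21 gives net 62, > 55, so (a) meets the standard.
  The importer carries Stage I.1; the customs bureau now bears the burden.
At Stage I.2 the customs bureau must meet a more-likely-than-not showing (weight exceeds 55): on (b) the weight is 53, which does not exceed 55, so (b) does not meet the standard.
  Stage I.2 not carried; the customs bureau fails its burden.
So the importer prevails on this issue.
— Issue II —
At Stage II.1 the importer must meet a clear and cogent showing (weight is at least 70): on (d) the weight is 90 less the opposing 19 gives net 71, which does reach 70, so (d) meets the standard; on (e) the weight is 73, ≥ 70, so (e) meets the standard.
  All elements met. The burden passes to the customs bureau.
At Stage II.2 the customs bureau must meet a more-likely-than-not showing (weight is at least 49): on (f) the weight is 47, < 49, so (f) does not meet the standard.
  Not every element is met, so the customs bureau fails to carry Stage II.2.
The importer prevails on this issue.
— Issue III —
Stage III.1 — burden on importer; standard: the preponderance of the evidence (weight is at least 52).
    (g): 91 − 34 = 57 ≥ 52 [met]
    (h): 92 − 39 = 53 ≥ 52 [met]
  The importer carries Stage III.1; the customs bureau now bears the burden.
Stage III.2 — burden on customs bureau; standard: a scintilla of evidence (weight is at least 12).
    (i): 60 − 46 = 14 ≥ 12 [met]
  The customs bureau carries the last stage.
All stages carried — the customs bureau prevails on this issue.
Per-issue: Issue I → importer; Issue II → importer; Issue III → customs bureau. The importer must prevail on a majority of issues; overall, the importer prevails.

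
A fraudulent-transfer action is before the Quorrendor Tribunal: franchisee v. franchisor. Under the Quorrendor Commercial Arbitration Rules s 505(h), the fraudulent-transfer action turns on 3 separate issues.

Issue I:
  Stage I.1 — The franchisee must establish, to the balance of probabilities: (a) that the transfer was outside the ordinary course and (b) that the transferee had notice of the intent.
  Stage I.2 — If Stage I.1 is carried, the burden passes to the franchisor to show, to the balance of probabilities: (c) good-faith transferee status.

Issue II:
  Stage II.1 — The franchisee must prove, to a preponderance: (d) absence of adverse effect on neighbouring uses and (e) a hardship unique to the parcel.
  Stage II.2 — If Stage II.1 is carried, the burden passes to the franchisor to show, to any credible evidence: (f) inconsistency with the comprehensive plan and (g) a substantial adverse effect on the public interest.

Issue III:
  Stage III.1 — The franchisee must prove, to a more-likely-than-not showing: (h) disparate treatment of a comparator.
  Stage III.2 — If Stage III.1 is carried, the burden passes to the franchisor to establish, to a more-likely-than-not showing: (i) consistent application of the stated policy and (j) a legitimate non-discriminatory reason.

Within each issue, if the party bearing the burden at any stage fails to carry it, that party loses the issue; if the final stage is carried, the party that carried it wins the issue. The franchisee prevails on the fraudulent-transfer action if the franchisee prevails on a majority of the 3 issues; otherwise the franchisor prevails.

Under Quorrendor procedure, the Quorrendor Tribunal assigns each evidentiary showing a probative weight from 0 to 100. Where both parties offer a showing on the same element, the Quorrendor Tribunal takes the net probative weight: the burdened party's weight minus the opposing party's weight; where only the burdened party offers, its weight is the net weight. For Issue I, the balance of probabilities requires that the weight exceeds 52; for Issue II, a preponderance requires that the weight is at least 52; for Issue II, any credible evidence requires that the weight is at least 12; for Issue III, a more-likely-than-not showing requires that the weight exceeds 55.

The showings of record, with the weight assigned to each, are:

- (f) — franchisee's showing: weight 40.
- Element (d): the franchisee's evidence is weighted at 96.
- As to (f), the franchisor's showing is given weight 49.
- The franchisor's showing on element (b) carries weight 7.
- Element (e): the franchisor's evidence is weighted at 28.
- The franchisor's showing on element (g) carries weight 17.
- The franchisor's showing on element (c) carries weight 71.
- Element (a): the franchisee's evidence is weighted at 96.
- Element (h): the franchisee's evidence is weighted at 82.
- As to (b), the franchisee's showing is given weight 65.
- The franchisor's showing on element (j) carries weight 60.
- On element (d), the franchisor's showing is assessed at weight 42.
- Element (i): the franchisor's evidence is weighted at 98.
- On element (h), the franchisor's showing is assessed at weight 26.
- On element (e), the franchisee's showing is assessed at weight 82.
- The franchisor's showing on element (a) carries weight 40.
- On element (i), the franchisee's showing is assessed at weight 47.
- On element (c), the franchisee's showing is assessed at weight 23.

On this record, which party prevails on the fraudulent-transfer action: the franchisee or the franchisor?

— Issue I —
Stage I.1 — burden on franchisee; standard: the balance of probabilities (weight exceeds 52).
    (a): 96 − 40 = 56 > 52 [met]
    (b): 65 − 7 = 58 > 52 [met]
  Stage I.1 carried; the burden shifts to the franchisor.
Stage I.2 — burden on franchisor; standard: the balance of probabilities (weight exceeds 52).
    (c): 71 − 23 = 48 ≤ 52 [not met]
  The franchisor does not carry Stage I.2.
So the franchisee prevails on this issue.
— Issue II —
Stage II.1 — burden on franchisee; standard: a preponderance (weight is at least 52).
    (d): 96 − 42 = 54 ≥ 52 [met]
    (e): 82 − 28 = 54 ≥ 52 [met]
  Stage II.1 carried; the burden shifts to the franchisor.
Stage II.2 — burden on franchisor; standard: any credible evidence (weight is at least 12).
    (f): 49 − 40 = 9 < 12 [not met]
    (g): 17 ≥ 12 [met]
  Stage II.2 not carried; the franchisor fails its burden.
So the franchisee prevails on this issue.
— Issue III —
At Stage III.1 the franchisee must meet a more-likely-than-not showing (weight exceeds 55): on (h) the weight is 82 less the opposing 26 gives net 56, which does exceed 55, so (h) meets the standard.
  All elements met. The burden passes to the franchisor.
At Stage III.2 the franchisor must meet a more-likely-than-not showing (weight exceeds 55): on (i) the weight is 98 less the opposing 47 gives net 51, which does not exceed 55, so (i) does not meet the standard; on (j) the weight is 60, > 55, so (j) meets the standard.
  Stage III.2 not carried; the franchisor fails its burden.
The franchisee prevails on this issue.
Per-issue: Issue I → franchisee; Issue II → franchisee; Issue III → franchisee. The franchisee must prevail on a majority of issues; overall, the franchisee prevails.

franchisee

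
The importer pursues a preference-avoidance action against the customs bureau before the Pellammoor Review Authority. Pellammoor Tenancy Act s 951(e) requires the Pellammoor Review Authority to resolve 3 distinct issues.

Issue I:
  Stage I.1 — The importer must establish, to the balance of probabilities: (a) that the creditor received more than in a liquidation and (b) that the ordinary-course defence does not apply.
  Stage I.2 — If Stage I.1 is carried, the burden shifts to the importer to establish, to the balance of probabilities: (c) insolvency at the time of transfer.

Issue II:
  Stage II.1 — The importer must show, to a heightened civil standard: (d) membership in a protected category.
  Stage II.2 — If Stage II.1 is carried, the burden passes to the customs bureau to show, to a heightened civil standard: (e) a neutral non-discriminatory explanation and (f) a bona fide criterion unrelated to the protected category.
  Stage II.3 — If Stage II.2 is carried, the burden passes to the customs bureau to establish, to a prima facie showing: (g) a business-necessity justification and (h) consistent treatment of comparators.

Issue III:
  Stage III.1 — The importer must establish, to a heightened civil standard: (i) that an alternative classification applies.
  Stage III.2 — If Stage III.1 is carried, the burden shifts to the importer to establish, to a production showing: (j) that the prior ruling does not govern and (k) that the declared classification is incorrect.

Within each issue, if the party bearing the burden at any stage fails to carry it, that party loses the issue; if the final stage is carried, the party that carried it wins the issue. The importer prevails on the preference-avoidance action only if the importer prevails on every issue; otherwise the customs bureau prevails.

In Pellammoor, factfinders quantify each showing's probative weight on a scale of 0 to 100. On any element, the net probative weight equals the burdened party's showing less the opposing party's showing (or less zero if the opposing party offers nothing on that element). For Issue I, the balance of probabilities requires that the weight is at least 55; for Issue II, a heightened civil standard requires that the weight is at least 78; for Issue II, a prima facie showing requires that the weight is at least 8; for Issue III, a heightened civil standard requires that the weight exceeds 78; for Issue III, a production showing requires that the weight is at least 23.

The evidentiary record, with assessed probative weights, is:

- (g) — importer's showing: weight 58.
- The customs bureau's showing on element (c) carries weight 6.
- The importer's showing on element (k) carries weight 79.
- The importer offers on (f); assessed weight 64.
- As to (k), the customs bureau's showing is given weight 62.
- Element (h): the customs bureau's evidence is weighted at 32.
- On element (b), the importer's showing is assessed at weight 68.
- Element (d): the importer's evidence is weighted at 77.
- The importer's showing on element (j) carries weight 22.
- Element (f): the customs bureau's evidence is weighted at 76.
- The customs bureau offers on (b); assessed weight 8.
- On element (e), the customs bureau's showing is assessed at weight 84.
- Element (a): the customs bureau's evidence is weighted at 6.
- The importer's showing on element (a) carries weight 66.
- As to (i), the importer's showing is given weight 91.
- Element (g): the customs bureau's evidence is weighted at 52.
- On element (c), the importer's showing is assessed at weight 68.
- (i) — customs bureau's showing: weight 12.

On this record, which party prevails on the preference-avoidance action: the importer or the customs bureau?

— Issue I —
Stage I.1 (importer, the balance of probabilities, weight is at least 55): (a) net 66−6=60 ≥ 55 — meets; (b) net 68−8=60 ≥ 55 — meets.
  Stage I.1 carried; the burden remains with the importer.
Stage I.2 (importer, the balance of probabilities, weight is at least 55): (c) net 68−6=62 ≥ 55 — meets.
  All elements met at the final stage.
All stages carried — the importer prevails on this issue.
— Issue II —
Stage II.1 — burden on importer; standard: a heightened civil standard (weight is at least 78).
    (d): 77 < 78 [not met]
  The importer does not carry Stage II.1.
The customs bureau prevails on this issue.
— Issue III —
Stage III.1 (importer, a heightened civil standard, weight exceeds 78): (i) net 91−12=79 > 78 — meets.
  Stage III.1 carried; the burden remains with the importer.
Stage III.2 (importer, a production showing, weight is at least 23): (j) 22 < 23 — fails; (k) net 79−62=17 < 23 — fails.
  Stage III.2 not carried; the importer fails its burden.
So the customs bureau prevails on this issue.
Per-issue: Issue I → importer; Issue II → customs bureau; Issue III → customs bureau. The importer must prevail on every issue; overall, the customs bureau prevails.

customs bureau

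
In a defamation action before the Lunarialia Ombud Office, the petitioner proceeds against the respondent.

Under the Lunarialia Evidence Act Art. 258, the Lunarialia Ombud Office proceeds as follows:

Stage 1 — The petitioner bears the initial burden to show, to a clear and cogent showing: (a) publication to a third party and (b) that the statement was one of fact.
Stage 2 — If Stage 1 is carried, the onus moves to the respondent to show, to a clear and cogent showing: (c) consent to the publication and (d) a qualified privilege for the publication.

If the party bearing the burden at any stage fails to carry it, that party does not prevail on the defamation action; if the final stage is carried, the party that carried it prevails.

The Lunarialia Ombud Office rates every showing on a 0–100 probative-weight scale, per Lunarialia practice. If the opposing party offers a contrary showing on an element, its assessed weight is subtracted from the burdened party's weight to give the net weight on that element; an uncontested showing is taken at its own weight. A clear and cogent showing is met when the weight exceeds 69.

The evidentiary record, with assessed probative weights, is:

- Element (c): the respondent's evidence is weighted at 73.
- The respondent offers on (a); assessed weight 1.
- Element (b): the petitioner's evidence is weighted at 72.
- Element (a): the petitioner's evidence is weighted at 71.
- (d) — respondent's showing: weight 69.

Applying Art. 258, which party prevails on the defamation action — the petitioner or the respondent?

At Stage 1 the petitioner must meet a clear and cogent showing (weight exceeds 69): on (a) the weight is 71 less the opposing 1 gives net 70, which does exceed 69, so (a) meets the standard; on (b) the weight is 72, which does exceed 69, so (b) meets the standard.
  Stage 1 is satisfied; the onus moves to the respondent.
At Stage 2 the respondent must meet a clear and cogent showing (weight exceeds 69): on (c) the weight is 73, which does exceed 69, so (c) meets the standard; on (d) the weight is 69, ≤ 69, so (d) does not meet the standard.
  Stage 2 not carried; the respondent fails its burden.
The petitioner prevails.

petitioner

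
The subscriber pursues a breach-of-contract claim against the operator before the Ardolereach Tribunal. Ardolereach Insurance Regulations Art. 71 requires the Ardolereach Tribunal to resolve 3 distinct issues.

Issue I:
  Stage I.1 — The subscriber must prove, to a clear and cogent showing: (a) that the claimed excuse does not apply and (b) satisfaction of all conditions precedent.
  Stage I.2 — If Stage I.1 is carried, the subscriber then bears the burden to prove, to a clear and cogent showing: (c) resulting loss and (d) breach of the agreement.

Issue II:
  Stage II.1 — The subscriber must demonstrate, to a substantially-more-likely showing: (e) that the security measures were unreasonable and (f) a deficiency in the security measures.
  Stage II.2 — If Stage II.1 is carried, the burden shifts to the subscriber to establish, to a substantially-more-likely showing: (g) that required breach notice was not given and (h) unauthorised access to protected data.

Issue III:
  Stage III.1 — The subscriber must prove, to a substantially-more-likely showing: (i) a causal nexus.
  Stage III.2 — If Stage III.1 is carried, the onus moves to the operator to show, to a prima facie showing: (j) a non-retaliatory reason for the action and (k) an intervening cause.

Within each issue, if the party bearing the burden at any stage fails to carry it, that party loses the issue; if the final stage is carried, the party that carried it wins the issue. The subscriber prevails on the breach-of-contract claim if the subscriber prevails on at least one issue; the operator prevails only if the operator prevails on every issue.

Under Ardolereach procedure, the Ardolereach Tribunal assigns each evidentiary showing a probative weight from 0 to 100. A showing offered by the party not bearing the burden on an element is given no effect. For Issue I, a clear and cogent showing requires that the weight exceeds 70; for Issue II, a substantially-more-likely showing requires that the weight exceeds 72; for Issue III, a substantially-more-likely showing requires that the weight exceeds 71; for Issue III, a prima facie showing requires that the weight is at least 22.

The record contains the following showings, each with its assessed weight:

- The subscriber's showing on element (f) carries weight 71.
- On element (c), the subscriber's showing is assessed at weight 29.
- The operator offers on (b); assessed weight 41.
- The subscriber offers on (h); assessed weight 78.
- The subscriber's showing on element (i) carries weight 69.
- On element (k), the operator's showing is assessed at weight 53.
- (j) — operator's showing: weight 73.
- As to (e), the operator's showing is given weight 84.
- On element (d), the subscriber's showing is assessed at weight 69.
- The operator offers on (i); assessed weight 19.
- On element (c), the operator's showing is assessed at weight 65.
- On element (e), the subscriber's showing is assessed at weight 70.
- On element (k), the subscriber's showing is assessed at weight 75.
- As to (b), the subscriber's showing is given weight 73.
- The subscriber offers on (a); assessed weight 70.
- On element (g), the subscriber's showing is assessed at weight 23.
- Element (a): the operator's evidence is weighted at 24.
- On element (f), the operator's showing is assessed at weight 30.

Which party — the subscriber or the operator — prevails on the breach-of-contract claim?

— Issue I —
Stage I.1 — burden on subscriber; standard: a clear and cogent showing (weight exceeds 70).
    (a): 70 (operator's 24 disregarded) ≤ 70 [not met]
    (b): 73 (operator's 41 disregarded) > 70 [met]
  Not every element is met, so the subscriber fails to carry Stage I.1.
The analysis ends at Stage I.1; the operator prevails on this issue.
— Issue II —
At Stage II.1 the subscriber must meet a substantially-more-likely showing (weight exceeds 72): on (e) the weight is 70 (the operator's 84 is given no effect), ≤ 72, so (e) does not meet the standard; on (f) the weight is 71 (the operator's 30 is given no effect), ≤ 72, so (f) does not meet the standard.
  Not every element is met, so the subscriber fails to carry Stage II.1.
The analysis ends at Stage II.1; the operator prevails on this issue.
— Issue III —
Stage III.1 — burden on subscriber; standard: a substantially-more-likely showing (weight exceeds 71).
    (i): 69 (operator's 19 disregarded) ≤ 71 [not met]
  The subscriber does not carry Stage III.1.
The analysis ends at Stage III.1; the operator prevails on this issue.
Per-issue: Issue I → operator; Issue II → operator; Issue III → operator. The subscriber must prevail on at least one issue; overall, the operator prevails.

operator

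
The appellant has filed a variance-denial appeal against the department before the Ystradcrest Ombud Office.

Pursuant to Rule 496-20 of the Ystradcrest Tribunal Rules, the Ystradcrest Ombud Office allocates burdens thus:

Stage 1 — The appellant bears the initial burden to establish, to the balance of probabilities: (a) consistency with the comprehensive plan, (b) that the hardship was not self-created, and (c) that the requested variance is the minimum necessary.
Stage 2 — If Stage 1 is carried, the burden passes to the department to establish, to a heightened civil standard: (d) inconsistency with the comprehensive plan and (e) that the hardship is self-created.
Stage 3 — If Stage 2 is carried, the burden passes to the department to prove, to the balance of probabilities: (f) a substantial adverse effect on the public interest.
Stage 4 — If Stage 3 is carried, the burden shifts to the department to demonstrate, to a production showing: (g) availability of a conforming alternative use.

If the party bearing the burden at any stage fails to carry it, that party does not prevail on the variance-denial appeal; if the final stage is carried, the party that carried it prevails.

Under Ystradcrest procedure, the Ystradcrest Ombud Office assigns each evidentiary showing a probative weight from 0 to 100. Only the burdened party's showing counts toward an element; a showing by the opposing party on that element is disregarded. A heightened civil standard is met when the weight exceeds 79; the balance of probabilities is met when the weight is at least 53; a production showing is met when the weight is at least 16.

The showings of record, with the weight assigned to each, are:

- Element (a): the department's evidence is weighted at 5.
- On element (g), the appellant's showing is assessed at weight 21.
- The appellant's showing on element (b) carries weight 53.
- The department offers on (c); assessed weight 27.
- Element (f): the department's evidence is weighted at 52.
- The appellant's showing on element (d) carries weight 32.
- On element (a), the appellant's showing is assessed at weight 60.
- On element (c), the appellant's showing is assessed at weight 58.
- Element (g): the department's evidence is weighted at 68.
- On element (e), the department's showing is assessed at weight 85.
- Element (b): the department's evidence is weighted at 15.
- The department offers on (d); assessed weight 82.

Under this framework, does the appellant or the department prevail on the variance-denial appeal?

appellant

At Stage 1 the appellant must meet the balance of probabilities (weight is at least 53): on (a) the weight is 60 (the department's 5 is given no effect), which does reach 53, so (a) meets the standard; on (b) the weight is 53 (the department's 15 is given no effect), which does reach 53, so (b) meets the standard; on (c) the weight is 58 (the department's 27 is given no effect), which does reach 53, so (c) meets the standard.
  Stage 1 is satisfied; the onus moves to the department.
At Stage 2 the department must meet a heightened civil standard (weight exceeds 79): on (d) the weight is 82 (the appellant's 32 is given no effect), > 79, so (d) meets the standard; on (e) the weight is 85, > 79, so (e) meets the standard.
  Stage 2 carried; the burden remains with the department.
At Stage 3 the department must meet the balance of probabilities (weight is at least 53): on (f) the weight is 52, < 53, so (f) does not meet the standard.
  Stage 3 not carried; the department fails its burden.
The appellant prevails.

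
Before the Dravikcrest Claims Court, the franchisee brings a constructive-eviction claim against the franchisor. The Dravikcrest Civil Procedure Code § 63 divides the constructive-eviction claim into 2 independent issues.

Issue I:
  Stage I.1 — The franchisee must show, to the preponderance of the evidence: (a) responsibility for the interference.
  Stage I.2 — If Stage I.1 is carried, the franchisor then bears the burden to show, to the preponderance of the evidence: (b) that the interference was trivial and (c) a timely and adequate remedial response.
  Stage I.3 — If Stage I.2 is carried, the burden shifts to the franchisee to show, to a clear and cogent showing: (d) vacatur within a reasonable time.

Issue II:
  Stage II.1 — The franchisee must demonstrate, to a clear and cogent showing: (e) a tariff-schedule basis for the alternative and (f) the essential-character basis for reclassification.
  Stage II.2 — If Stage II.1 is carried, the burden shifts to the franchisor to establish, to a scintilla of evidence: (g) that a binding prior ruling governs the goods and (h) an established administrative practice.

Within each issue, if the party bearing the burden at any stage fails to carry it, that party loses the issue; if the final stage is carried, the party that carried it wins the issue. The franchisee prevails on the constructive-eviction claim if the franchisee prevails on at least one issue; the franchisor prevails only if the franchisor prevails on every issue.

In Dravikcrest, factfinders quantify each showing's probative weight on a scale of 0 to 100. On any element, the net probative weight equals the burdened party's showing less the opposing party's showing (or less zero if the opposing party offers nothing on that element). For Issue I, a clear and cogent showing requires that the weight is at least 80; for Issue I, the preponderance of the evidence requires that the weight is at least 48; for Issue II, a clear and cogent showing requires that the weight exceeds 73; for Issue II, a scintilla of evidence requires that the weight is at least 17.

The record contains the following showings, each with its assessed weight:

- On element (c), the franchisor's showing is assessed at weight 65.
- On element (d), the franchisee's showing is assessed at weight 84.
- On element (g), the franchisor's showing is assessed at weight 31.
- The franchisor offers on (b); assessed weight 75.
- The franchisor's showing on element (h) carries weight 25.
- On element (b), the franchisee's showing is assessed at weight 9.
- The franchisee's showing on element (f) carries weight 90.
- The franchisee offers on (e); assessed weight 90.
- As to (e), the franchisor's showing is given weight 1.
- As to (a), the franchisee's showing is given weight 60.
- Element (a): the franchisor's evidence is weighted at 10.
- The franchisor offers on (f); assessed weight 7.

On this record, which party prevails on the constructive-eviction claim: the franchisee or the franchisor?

— Issue I —
At Stage I.1 the franchisee must meet the preponderance of the evidence (weight is at least 48): on (a) the weight is 60 less the opposing 10 gives net 50, ≥ 48, so (a) meets the standard.
  Stage I.1 is satisfied; the onus moves to the franchisor.
At Stage I.2 the franchisor must meet the preponderance of the evidence (weight is at least 48): on (b) the weight is 75 less the opposing 9 gives net 66, ≥ 48, so (b) meets the standard; on (c) the weight is 65, which does reach 48, so (c) meets the standard.
  All elements met. The burden passes to the franchisee.
At Stage I.3 the franchisee must meet a clear and cogent showing (weight is at least 80): on (d) the weight is 84, which does reach 80, so (d) meets the standard.
  Stage I.3 carried; the final stage is satisfied.
All stages carried — the franchisee prevails on this issue.
— Issue II —
Stage II.1 — burden on franchisee; standard: a clear and cogent showing (weight exceeds 73).
    (e): 90 − 1 = 89 > 73 [met]
    (f): 90 − 7 = 83 > 73 [met]
  All elements met. The burden passes to the franchisor.
Stage II.2 — burden on franchisor; standard: a scintilla of evidence (weight is at least 17).
    (g): 31 ≥ 17 [met]
    (h): 25 ≥ 17 [met]
  All elements met at the final stage.
All stages carried — the franchisor prevails on this issue.
Per-issue: Issue I → franchisee; Issue II → franchisor. The franchisee must prevail on at least one issue; overall, the franchisee prevails.

franchisee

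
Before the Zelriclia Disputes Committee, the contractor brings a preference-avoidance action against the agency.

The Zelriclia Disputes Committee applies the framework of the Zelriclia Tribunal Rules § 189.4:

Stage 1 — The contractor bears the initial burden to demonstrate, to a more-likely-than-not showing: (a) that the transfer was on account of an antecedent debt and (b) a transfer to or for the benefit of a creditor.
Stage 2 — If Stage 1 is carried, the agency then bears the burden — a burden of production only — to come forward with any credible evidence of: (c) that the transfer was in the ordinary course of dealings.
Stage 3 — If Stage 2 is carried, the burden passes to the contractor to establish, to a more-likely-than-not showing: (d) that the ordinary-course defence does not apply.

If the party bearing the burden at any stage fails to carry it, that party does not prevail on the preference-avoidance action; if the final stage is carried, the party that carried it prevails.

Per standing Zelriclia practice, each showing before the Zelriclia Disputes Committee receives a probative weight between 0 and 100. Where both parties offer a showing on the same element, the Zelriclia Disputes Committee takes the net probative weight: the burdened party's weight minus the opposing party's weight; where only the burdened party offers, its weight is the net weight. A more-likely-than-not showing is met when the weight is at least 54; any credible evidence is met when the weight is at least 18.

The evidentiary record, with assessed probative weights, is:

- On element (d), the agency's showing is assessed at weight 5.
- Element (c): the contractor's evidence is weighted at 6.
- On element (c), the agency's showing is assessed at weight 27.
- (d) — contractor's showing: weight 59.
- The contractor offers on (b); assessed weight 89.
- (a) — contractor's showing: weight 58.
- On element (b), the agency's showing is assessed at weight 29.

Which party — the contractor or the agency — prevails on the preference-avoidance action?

contractor

Stage 1 (contractor, a more-likely-than-not showing, weight is at least 54): (a) 58 ≥ 54 — meets; (b) net 89−29=60 ≥ 54 — meets.
  Stage 1 carried; the burden shifts to the agency.
Stage 2 (agency, any credible evidence, weight is at least 18): (c) net 27−6=21 ≥ 18 — meets.
  Stage 2 carried; the burden shifts to the contractor.
Stage 3 (contractor, a more-likely-than-not showing, weight is at least 54): (d) net 59−5=54 ≥ 54 — meets.
  All elements met at the final stage.
With every stage satisfied, the contractor prevails.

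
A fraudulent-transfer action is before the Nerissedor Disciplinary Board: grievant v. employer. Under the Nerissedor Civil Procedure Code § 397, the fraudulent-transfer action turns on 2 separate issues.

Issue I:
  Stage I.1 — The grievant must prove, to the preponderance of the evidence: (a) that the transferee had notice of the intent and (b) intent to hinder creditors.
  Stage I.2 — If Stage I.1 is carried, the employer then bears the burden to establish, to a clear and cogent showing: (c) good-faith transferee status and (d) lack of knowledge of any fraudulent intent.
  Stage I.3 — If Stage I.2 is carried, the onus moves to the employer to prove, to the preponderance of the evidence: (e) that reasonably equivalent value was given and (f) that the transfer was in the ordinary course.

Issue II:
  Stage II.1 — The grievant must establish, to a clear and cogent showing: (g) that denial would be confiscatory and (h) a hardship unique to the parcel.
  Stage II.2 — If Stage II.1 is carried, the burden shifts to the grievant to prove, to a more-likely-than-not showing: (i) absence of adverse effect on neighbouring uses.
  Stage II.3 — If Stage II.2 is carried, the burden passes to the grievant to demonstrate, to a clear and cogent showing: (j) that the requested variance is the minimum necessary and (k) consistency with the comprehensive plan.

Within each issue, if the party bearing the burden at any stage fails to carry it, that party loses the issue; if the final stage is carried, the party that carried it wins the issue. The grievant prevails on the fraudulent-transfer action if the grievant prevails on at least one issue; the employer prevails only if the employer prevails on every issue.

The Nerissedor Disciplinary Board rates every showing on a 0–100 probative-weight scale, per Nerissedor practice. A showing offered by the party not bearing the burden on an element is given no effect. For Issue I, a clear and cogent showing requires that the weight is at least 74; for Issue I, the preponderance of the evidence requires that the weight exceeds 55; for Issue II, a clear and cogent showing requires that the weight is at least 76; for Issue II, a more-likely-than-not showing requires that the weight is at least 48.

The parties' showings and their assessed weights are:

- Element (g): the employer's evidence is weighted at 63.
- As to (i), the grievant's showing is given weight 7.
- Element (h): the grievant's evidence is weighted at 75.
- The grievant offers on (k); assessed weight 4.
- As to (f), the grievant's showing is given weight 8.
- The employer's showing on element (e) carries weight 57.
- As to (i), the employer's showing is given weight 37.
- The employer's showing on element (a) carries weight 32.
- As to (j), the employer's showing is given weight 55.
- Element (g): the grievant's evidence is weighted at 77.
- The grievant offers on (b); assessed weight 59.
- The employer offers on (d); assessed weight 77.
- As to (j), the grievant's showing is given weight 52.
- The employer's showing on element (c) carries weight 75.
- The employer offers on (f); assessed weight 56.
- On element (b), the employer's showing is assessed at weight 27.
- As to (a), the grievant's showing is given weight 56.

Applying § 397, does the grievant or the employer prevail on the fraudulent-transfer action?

— Issue I —
Stage I.1 (grievant, the preponderance of the evidence, weight exceeds 55): (a) 56 (employer's 32 disregarded) > 55 — meets; (b) 59 (employer's 27 disregarded) > 55 — meets.
  The grievant carries Stage I.1; the employer now bears the burden.
Stage I.2 (employer, a clear and cogent showing, weight is at least 74): (c) 75 ≥ 74 — meets; (d) 77 ≥ 74 — meets.
  Stage I.2 is satisfied; the employer continues to bear the burden.
Stage I.3 (employer, the preponderance of the evidence, weight exceeds 55): (e) 57 > 55 — meets; (f) 56 (grievant's 8 disregarded) > 55 — meets.
  All elements met at the final stage.
With every stage satisfied, the employer prevails on this issue.
— Issue II —
Stage II.1 — burden on grievant; standard: a clear and cogent showing (weight is at least 76).
    (g): 77 (employer's 63 disregarded) ≥ 76 [met]
    (h): 75 < 76 [not met]
  The grievant does not carry Stage II.1.
The employer prevails on this issue.
Per-issue: Issue I → employer; Issue II → employer. The grievant must prevail on at least one issue; overall, the employer prevails.

employer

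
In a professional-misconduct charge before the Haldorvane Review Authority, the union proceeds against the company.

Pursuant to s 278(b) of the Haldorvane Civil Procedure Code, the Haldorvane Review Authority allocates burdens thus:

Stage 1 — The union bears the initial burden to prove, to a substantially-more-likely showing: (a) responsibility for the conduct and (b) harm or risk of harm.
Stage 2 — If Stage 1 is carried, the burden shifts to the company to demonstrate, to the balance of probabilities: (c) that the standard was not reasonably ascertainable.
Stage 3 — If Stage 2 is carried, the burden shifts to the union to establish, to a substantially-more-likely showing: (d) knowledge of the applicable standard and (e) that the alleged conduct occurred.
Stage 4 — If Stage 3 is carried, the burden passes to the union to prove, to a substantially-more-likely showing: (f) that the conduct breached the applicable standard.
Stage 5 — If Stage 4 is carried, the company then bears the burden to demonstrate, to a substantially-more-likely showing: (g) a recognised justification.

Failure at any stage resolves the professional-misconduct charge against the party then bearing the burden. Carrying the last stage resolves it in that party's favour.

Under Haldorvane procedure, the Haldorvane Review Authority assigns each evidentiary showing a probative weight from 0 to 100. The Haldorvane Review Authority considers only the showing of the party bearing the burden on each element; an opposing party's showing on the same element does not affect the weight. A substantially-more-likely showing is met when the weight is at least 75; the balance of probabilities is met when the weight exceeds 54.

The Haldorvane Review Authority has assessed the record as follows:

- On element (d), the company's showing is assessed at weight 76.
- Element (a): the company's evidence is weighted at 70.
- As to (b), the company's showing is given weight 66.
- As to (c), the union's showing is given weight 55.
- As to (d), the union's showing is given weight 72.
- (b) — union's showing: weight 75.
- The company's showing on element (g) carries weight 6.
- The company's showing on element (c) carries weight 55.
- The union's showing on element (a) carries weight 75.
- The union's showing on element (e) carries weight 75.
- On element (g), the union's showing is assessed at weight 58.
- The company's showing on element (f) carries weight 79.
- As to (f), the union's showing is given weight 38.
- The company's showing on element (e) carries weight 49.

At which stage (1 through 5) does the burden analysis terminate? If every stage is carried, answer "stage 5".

stage 3

Stage 1 — burden on union; standard: a substantially-more-likely showing (weight is at least 75).
    (a): 75 (company's 70 disregarded) ≥ 75 [met]
    (b): 75 (company's 66 disregarded) ≥ 75 [met]
  The union carries Stage 1; the company now bears the burden.
Stage 2 — burden on company; standard: the balance of probabilities (weight exceeds 54).
    (c): 55 (union's 55 disregarded) > 54 [met]
  Stage 2 carried; the burden shifts to the union.
Stage 3 — burden on union; standard: a substantially-more-likely showing (weight is at least 75).
    (d): 72 (company's 76 disregarded) < 75 [not met]
    (e): 75 (company's 49 disregarded) ≥ 75 [met]
  The union does not carry Stage 3.
The company prevails.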